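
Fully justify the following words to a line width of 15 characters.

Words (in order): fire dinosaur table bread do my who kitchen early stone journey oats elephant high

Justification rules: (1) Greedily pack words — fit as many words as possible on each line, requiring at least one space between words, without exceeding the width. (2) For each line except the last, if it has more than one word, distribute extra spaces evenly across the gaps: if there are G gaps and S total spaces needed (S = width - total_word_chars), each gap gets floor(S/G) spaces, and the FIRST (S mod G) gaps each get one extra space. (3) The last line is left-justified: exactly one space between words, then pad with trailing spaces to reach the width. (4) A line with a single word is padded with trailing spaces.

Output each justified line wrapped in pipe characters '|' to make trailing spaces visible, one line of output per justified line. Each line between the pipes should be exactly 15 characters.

Line 1: ['fire', 'dinosaur'] (min_width=13, slack=2)
Line 2: ['table', 'bread', 'do'] (min_width=14, slack=1)
Line 3: ['my', 'who', 'kitchen'] (min_width=14, slack=1)
Line 4: ['early', 'stone'] (min_width=11, slack=4)
Line 5: ['journey', 'oats'] (min_width=12, slack=3)
Line 6: ['elephant', 'high'] (min_width=13, slack=2)

Answer: |fire   dinosaur|
|table  bread do|
|my  who kitchen|
|early     stone|
|journey    oats|
|elephant high  |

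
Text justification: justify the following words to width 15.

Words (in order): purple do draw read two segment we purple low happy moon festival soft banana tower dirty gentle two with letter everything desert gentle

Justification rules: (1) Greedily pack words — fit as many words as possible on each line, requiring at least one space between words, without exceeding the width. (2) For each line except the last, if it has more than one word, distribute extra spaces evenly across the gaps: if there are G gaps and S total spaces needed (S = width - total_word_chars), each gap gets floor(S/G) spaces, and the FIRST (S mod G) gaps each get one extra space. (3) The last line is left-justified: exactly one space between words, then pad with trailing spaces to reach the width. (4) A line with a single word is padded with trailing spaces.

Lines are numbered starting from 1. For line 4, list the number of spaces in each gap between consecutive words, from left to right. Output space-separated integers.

Answer: 6

Derivation:
Line 1: ['purple', 'do', 'draw'] (min_width=14, slack=1)
Line 2: ['read', 'two'] (min_width=8, slack=7)
Line 3: ['segment', 'we'] (min_width=10, slack=5)
Line 4: ['purple', 'low'] (min_width=10, slack=5)
Line 5: ['happy', 'moon'] (min_width=10, slack=5)
Line 6: ['festival', 'soft'] (min_width=13, slack=2)
Line 7: ['banana', 'tower'] (min_width=12, slack=3)
Line 8: ['dirty', 'gentle'] (min_width=12, slack=3)
Line 9: ['two', 'with', 'letter'] (min_width=15, slack=0)
Line 10: ['everything'] (min_width=10, slack=5)
Line 11: ['desert', 'gentle'] (min_width=13, slack=2)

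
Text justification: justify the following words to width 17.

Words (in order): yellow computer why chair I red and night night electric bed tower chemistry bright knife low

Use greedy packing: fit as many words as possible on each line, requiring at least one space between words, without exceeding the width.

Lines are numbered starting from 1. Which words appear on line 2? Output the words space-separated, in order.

Answer: why chair I red

Derivation:
Line 1: ['yellow', 'computer'] (min_width=15, slack=2)
Line 2: ['why', 'chair', 'I', 'red'] (min_width=15, slack=2)
Line 3: ['and', 'night', 'night'] (min_width=15, slack=2)
Line 4: ['electric', 'bed'] (min_width=12, slack=5)
Line 5: ['tower', 'chemistry'] (min_width=15, slack=2)
Line 6: ['bright', 'knife', 'low'] (min_width=16, slack=1)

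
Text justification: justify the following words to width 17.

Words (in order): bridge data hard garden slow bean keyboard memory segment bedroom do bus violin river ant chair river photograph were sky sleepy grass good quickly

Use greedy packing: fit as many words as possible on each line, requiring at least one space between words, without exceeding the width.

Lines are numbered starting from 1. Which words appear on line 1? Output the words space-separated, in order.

Line 1: ['bridge', 'data', 'hard'] (min_width=16, slack=1)
Line 2: ['garden', 'slow', 'bean'] (min_width=16, slack=1)
Line 3: ['keyboard', 'memory'] (min_width=15, slack=2)
Line 4: ['segment', 'bedroom'] (min_width=15, slack=2)
Line 5: ['do', 'bus', 'violin'] (min_width=13, slack=4)
Line 6: ['river', 'ant', 'chair'] (min_width=15, slack=2)
Line 7: ['river', 'photograph'] (min_width=16, slack=1)
Line 8: ['were', 'sky', 'sleepy'] (min_width=15, slack=2)
Line 9: ['grass', 'good'] (min_width=10, slack=7)
Line 10: ['quickly'] (min_width=7, slack=10)

Answer: bridge data hard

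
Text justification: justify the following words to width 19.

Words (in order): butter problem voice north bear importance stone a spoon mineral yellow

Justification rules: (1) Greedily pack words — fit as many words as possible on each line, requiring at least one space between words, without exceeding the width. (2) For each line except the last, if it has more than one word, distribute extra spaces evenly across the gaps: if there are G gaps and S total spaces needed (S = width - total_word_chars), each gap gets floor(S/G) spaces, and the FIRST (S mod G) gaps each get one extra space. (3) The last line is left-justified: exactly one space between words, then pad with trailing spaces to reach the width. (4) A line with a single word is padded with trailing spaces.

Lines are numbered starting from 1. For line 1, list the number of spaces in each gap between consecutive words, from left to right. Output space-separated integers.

Answer: 6

Derivation:
Line 1: ['butter', 'problem'] (min_width=14, slack=5)
Line 2: ['voice', 'north', 'bear'] (min_width=16, slack=3)
Line 3: ['importance', 'stone', 'a'] (min_width=18, slack=1)
Line 4: ['spoon', 'mineral'] (min_width=13, slack=6)
Line 5: ['yellow'] (min_width=6, slack=13)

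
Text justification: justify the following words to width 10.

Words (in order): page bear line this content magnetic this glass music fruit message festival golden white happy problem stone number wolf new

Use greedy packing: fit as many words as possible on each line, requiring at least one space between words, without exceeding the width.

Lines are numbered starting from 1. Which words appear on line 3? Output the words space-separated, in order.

Line 1: ['page', 'bear'] (min_width=9, slack=1)
Line 2: ['line', 'this'] (min_width=9, slack=1)
Line 3: ['content'] (min_width=7, slack=3)
Line 4: ['magnetic'] (min_width=8, slack=2)
Line 5: ['this', 'glass'] (min_width=10, slack=0)
Line 6: ['music'] (min_width=5, slack=5)
Line 7: ['fruit'] (min_width=5, slack=5)
Line 8: ['message'] (min_width=7, slack=3)
Line 9: ['festival'] (min_width=8, slack=2)
Line 10: ['golden'] (min_width=6, slack=4)
Line 11: ['white'] (min_width=5, slack=5)
Line 12: ['happy'] (min_width=5, slack=5)
Line 13: ['problem'] (min_width=7, slack=3)
Line 14: ['stone'] (min_width=5, slack=5)
Line 15: ['number'] (min_width=6, slack=4)
Line 16: ['wolf', 'new'] (min_width=8, slack=2)

Answer: content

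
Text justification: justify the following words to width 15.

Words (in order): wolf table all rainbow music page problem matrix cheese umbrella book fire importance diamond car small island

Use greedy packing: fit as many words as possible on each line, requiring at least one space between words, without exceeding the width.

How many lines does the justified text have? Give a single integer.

Answer: 8

Derivation:
Line 1: ['wolf', 'table', 'all'] (min_width=14, slack=1)
Line 2: ['rainbow', 'music'] (min_width=13, slack=2)
Line 3: ['page', 'problem'] (min_width=12, slack=3)
Line 4: ['matrix', 'cheese'] (min_width=13, slack=2)
Line 5: ['umbrella', 'book'] (min_width=13, slack=2)
Line 6: ['fire', 'importance'] (min_width=15, slack=0)
Line 7: ['diamond', 'car'] (min_width=11, slack=4)
Line 8: ['small', 'island'] (min_width=12, slack=3)
Total lines: 8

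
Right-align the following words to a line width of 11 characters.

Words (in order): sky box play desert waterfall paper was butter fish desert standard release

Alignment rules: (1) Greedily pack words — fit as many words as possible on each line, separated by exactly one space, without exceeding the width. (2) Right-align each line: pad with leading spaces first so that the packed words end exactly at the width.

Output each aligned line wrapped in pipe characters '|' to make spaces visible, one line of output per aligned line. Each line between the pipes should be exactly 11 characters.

Line 1: ['sky', 'box'] (min_width=7, slack=4)
Line 2: ['play', 'desert'] (min_width=11, slack=0)
Line 3: ['waterfall'] (min_width=9, slack=2)
Line 4: ['paper', 'was'] (min_width=9, slack=2)
Line 5: ['butter', 'fish'] (min_width=11, slack=0)
Line 6: ['desert'] (min_width=6, slack=5)
Line 7: ['standard'] (min_width=8, slack=3)
Line 8: ['release'] (min_width=7, slack=4)

Answer: |    sky box|
|play desert|
|  waterfall|
|  paper was|
|butter fish|
|     desert|
|   standard|
|    release|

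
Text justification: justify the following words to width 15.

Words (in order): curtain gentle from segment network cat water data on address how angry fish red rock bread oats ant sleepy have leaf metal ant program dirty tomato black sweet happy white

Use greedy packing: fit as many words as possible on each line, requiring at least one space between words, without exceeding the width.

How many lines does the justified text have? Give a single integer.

Answer: 13

Derivation:
Line 1: ['curtain', 'gentle'] (min_width=14, slack=1)
Line 2: ['from', 'segment'] (min_width=12, slack=3)
Line 3: ['network', 'cat'] (min_width=11, slack=4)
Line 4: ['water', 'data', 'on'] (min_width=13, slack=2)
Line 5: ['address', 'how'] (min_width=11, slack=4)
Line 6: ['angry', 'fish', 'red'] (min_width=14, slack=1)
Line 7: ['rock', 'bread', 'oats'] (min_width=15, slack=0)
Line 8: ['ant', 'sleepy', 'have'] (min_width=15, slack=0)
Line 9: ['leaf', 'metal', 'ant'] (min_width=14, slack=1)
Line 10: ['program', 'dirty'] (min_width=13, slack=2)
Line 11: ['tomato', 'black'] (min_width=12, slack=3)
Line 12: ['sweet', 'happy'] (min_width=11, slack=4)
Line 13: ['white'] (min_width=5, slack=10)
Total lines: 13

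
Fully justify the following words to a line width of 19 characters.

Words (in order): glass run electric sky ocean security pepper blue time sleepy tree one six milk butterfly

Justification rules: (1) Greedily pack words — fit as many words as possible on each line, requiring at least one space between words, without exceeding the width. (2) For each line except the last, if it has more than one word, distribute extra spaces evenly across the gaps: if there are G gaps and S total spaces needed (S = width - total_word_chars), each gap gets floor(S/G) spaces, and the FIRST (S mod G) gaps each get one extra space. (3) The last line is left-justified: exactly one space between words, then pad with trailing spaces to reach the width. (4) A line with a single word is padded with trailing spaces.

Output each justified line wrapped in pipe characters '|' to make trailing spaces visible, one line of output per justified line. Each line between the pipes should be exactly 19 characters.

Answer: |glass  run electric|
|sky  ocean security|
|pepper   blue  time|
|sleepy tree one six|
|milk butterfly     |

Derivation:
Line 1: ['glass', 'run', 'electric'] (min_width=18, slack=1)
Line 2: ['sky', 'ocean', 'security'] (min_width=18, slack=1)
Line 3: ['pepper', 'blue', 'time'] (min_width=16, slack=3)
Line 4: ['sleepy', 'tree', 'one', 'six'] (min_width=19, slack=0)
Line 5: ['milk', 'butterfly'] (min_width=14, slack=5)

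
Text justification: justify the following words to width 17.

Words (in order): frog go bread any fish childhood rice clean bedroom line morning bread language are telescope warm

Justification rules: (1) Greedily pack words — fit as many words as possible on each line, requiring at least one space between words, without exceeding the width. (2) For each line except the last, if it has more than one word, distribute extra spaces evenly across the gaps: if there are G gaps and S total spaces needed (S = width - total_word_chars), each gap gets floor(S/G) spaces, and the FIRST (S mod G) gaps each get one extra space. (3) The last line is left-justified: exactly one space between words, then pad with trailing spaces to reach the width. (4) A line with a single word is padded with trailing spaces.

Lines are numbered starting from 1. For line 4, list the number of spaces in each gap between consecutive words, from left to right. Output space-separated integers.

Answer: 6

Derivation:
Line 1: ['frog', 'go', 'bread', 'any'] (min_width=17, slack=0)
Line 2: ['fish', 'childhood'] (min_width=14, slack=3)
Line 3: ['rice', 'clean'] (min_width=10, slack=7)
Line 4: ['bedroom', 'line'] (min_width=12, slack=5)
Line 5: ['morning', 'bread'] (min_width=13, slack=4)
Line 6: ['language', 'are'] (min_width=12, slack=5)
Line 7: ['telescope', 'warm'] (min_width=14, slack=3)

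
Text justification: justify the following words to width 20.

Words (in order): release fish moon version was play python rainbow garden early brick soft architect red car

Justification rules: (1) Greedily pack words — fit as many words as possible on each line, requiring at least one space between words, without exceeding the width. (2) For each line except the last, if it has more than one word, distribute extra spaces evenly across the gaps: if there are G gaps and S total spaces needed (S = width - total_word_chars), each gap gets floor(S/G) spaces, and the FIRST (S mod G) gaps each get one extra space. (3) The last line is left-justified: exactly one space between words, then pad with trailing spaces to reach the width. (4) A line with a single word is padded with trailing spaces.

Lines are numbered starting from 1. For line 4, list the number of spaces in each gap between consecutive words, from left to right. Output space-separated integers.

Answer: 2 2

Derivation:
Line 1: ['release', 'fish', 'moon'] (min_width=17, slack=3)
Line 2: ['version', 'was', 'play'] (min_width=16, slack=4)
Line 3: ['python', 'rainbow'] (min_width=14, slack=6)
Line 4: ['garden', 'early', 'brick'] (min_width=18, slack=2)
Line 5: ['soft', 'architect', 'red'] (min_width=18, slack=2)
Line 6: ['car'] (min_width=3, slack=17)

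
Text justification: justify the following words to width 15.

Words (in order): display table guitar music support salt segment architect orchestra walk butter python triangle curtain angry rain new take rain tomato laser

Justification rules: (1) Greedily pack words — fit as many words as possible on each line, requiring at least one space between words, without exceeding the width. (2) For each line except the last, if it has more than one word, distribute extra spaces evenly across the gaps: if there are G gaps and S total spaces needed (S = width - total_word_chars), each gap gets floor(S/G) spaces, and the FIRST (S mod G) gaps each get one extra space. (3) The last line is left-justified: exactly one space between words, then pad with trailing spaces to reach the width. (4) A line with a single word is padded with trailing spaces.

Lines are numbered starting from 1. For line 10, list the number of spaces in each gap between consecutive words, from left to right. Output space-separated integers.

Answer: 2 2

Derivation:
Line 1: ['display', 'table'] (min_width=13, slack=2)
Line 2: ['guitar', 'music'] (min_width=12, slack=3)
Line 3: ['support', 'salt'] (min_width=12, slack=3)
Line 4: ['segment'] (min_width=7, slack=8)
Line 5: ['architect'] (min_width=9, slack=6)
Line 6: ['orchestra', 'walk'] (min_width=14, slack=1)
Line 7: ['butter', 'python'] (min_width=13, slack=2)
Line 8: ['triangle'] (min_width=8, slack=7)
Line 9: ['curtain', 'angry'] (min_width=13, slack=2)
Line 10: ['rain', 'new', 'take'] (min_width=13, slack=2)
Line 11: ['rain', 'tomato'] (min_width=11, slack=4)
Line 12: ['laser'] (min_width=5, slack=10)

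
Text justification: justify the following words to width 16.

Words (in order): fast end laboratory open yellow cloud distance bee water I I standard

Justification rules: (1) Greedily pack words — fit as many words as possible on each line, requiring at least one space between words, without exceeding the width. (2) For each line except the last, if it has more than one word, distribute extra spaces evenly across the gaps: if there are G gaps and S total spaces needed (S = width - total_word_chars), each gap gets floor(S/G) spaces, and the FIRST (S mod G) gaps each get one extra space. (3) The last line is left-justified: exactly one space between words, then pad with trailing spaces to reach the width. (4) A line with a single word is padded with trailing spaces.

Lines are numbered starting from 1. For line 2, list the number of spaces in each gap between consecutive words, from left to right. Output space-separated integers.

Answer: 2

Derivation:
Line 1: ['fast', 'end'] (min_width=8, slack=8)
Line 2: ['laboratory', 'open'] (min_width=15, slack=1)
Line 3: ['yellow', 'cloud'] (min_width=12, slack=4)
Line 4: ['distance', 'bee'] (min_width=12, slack=4)
Line 5: ['water', 'I', 'I'] (min_width=9, slack=7)
Line 6: ['standard'] (min_width=8, slack=8)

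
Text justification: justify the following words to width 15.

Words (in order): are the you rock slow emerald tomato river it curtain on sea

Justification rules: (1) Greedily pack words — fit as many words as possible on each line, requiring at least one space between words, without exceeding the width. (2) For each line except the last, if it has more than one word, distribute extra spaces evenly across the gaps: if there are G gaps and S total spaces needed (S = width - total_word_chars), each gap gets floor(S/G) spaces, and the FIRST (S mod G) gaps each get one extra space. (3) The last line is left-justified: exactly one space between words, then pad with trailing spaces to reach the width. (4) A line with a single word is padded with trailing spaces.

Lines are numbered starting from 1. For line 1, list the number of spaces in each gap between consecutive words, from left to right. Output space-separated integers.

Answer: 3 3

Derivation:
Line 1: ['are', 'the', 'you'] (min_width=11, slack=4)
Line 2: ['rock', 'slow'] (min_width=9, slack=6)
Line 3: ['emerald', 'tomato'] (min_width=14, slack=1)
Line 4: ['river', 'it'] (min_width=8, slack=7)
Line 5: ['curtain', 'on', 'sea'] (min_width=14, slack=1)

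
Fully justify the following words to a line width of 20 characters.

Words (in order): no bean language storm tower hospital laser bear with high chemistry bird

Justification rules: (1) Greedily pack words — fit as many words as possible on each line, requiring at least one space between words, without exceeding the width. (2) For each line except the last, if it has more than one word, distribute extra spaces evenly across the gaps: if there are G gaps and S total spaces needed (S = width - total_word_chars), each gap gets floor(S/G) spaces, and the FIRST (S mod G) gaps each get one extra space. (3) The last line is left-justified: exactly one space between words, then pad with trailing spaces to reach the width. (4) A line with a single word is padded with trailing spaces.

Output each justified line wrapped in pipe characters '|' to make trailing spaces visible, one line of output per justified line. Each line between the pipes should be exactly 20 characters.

Line 1: ['no', 'bean', 'language'] (min_width=16, slack=4)
Line 2: ['storm', 'tower', 'hospital'] (min_width=20, slack=0)
Line 3: ['laser', 'bear', 'with', 'high'] (min_width=20, slack=0)
Line 4: ['chemistry', 'bird'] (min_width=14, slack=6)

Answer: |no   bean   language|
|storm tower hospital|
|laser bear with high|
|chemistry bird      |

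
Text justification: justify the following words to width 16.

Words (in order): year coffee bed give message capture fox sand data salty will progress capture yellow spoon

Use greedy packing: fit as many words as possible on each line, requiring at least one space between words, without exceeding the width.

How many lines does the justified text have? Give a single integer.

Line 1: ['year', 'coffee', 'bed'] (min_width=15, slack=1)
Line 2: ['give', 'message'] (min_width=12, slack=4)
Line 3: ['capture', 'fox', 'sand'] (min_width=16, slack=0)
Line 4: ['data', 'salty', 'will'] (min_width=15, slack=1)
Line 5: ['progress', 'capture'] (min_width=16, slack=0)
Line 6: ['yellow', 'spoon'] (min_width=12, slack=4)
Total lines: 6

Answer: 6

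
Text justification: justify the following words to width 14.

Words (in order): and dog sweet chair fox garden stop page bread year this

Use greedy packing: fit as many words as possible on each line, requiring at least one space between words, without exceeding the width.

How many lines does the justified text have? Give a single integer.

Answer: 5

Derivation:
Line 1: ['and', 'dog', 'sweet'] (min_width=13, slack=1)
Line 2: ['chair', 'fox'] (min_width=9, slack=5)
Line 3: ['garden', 'stop'] (min_width=11, slack=3)
Line 4: ['page', 'bread'] (min_width=10, slack=4)
Line 5: ['year', 'this'] (min_width=9, slack=5)
Total lines: 5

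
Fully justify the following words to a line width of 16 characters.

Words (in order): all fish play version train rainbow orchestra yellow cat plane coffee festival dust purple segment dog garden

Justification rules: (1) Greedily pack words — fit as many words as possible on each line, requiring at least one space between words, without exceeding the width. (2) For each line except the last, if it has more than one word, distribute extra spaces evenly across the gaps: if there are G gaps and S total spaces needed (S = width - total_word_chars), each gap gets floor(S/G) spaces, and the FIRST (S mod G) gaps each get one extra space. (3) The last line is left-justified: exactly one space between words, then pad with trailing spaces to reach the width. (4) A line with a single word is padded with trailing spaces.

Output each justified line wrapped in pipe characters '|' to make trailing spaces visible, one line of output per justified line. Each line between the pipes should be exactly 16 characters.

Line 1: ['all', 'fish', 'play'] (min_width=13, slack=3)
Line 2: ['version', 'train'] (min_width=13, slack=3)
Line 3: ['rainbow'] (min_width=7, slack=9)
Line 4: ['orchestra', 'yellow'] (min_width=16, slack=0)
Line 5: ['cat', 'plane', 'coffee'] (min_width=16, slack=0)
Line 6: ['festival', 'dust'] (min_width=13, slack=3)
Line 7: ['purple', 'segment'] (min_width=14, slack=2)
Line 8: ['dog', 'garden'] (min_width=10, slack=6)

Answer: |all   fish  play|
|version    train|
|rainbow         |
|orchestra yellow|
|cat plane coffee|
|festival    dust|
|purple   segment|
|dog garden      |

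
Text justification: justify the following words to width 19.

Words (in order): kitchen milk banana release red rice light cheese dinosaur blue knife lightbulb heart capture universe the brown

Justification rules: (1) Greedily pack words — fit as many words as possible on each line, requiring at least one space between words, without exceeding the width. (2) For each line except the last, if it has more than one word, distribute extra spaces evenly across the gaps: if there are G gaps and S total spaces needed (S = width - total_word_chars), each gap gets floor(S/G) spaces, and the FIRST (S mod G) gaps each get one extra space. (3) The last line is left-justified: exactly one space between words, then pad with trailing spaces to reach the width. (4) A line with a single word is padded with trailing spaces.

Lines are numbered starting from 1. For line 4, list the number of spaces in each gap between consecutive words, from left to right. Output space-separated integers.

Answer: 1 1

Derivation:
Line 1: ['kitchen', 'milk', 'banana'] (min_width=19, slack=0)
Line 2: ['release', 'red', 'rice'] (min_width=16, slack=3)
Line 3: ['light', 'cheese'] (min_width=12, slack=7)
Line 4: ['dinosaur', 'blue', 'knife'] (min_width=19, slack=0)
Line 5: ['lightbulb', 'heart'] (min_width=15, slack=4)
Line 6: ['capture', 'universe'] (min_width=16, slack=3)
Line 7: ['the', 'brown'] (min_width=9, slack=10)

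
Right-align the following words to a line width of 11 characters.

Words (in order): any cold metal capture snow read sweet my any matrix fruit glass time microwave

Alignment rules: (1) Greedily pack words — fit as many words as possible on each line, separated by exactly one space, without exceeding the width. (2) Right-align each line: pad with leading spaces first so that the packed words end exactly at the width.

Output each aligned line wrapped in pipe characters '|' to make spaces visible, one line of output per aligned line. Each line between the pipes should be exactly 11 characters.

Answer: |   any cold|
|      metal|
|    capture|
|  snow read|
|   sweet my|
| any matrix|
|fruit glass|
|       time|
|  microwave|

Derivation:
Line 1: ['any', 'cold'] (min_width=8, slack=3)
Line 2: ['metal'] (min_width=5, slack=6)
Line 3: ['capture'] (min_width=7, slack=4)
Line 4: ['snow', 'read'] (min_width=9, slack=2)
Line 5: ['sweet', 'my'] (min_width=8, slack=3)
Line 6: ['any', 'matrix'] (min_width=10, slack=1)
Line 7: ['fruit', 'glass'] (min_width=11, slack=0)
Line 8: ['time'] (min_width=4, slack=7)
Line 9: ['microwave'] (min_width=9, slack=2)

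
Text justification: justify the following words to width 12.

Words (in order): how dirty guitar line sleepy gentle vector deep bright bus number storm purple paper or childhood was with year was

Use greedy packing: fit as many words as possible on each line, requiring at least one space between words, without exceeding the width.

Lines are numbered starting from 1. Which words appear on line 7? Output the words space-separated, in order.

Answer: number storm

Derivation:
Line 1: ['how', 'dirty'] (min_width=9, slack=3)
Line 2: ['guitar', 'line'] (min_width=11, slack=1)
Line 3: ['sleepy'] (min_width=6, slack=6)
Line 4: ['gentle'] (min_width=6, slack=6)
Line 5: ['vector', 'deep'] (min_width=11, slack=1)
Line 6: ['bright', 'bus'] (min_width=10, slack=2)
Line 7: ['number', 'storm'] (min_width=12, slack=0)
Line 8: ['purple', 'paper'] (min_width=12, slack=0)
Line 9: ['or', 'childhood'] (min_width=12, slack=0)
Line 10: ['was', 'with'] (min_width=8, slack=4)
Line 11: ['year', 'was'] (min_width=8, slack=4)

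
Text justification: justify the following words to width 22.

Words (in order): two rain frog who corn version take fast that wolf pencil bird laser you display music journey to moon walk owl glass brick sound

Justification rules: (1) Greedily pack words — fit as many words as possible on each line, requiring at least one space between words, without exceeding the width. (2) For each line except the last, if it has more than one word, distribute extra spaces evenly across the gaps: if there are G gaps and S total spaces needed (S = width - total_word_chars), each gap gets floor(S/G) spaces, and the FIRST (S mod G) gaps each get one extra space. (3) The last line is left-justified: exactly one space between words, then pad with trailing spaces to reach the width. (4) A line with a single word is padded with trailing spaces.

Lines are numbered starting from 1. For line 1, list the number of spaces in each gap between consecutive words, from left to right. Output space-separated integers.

Line 1: ['two', 'rain', 'frog', 'who', 'corn'] (min_width=22, slack=0)
Line 2: ['version', 'take', 'fast', 'that'] (min_width=22, slack=0)
Line 3: ['wolf', 'pencil', 'bird', 'laser'] (min_width=22, slack=0)
Line 4: ['you', 'display', 'music'] (min_width=17, slack=5)
Line 5: ['journey', 'to', 'moon', 'walk'] (min_width=20, slack=2)
Line 6: ['owl', 'glass', 'brick', 'sound'] (min_width=21, slack=1)

Answer: 1 1 1 1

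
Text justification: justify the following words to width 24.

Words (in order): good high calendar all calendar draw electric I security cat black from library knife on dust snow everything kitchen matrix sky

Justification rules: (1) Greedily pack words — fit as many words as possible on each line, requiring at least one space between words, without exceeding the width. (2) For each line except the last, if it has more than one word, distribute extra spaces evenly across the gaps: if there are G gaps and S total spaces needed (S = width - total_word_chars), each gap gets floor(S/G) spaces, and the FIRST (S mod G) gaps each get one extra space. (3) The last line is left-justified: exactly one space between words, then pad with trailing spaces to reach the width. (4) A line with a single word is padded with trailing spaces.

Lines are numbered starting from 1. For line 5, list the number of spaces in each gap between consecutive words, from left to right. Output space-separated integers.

Line 1: ['good', 'high', 'calendar', 'all'] (min_width=22, slack=2)
Line 2: ['calendar', 'draw', 'electric', 'I'] (min_width=24, slack=0)
Line 3: ['security', 'cat', 'black', 'from'] (min_width=23, slack=1)
Line 4: ['library', 'knife', 'on', 'dust'] (min_width=21, slack=3)
Line 5: ['snow', 'everything', 'kitchen'] (min_width=23, slack=1)
Line 6: ['matrix', 'sky'] (min_width=10, slack=14)

Answer: 2 1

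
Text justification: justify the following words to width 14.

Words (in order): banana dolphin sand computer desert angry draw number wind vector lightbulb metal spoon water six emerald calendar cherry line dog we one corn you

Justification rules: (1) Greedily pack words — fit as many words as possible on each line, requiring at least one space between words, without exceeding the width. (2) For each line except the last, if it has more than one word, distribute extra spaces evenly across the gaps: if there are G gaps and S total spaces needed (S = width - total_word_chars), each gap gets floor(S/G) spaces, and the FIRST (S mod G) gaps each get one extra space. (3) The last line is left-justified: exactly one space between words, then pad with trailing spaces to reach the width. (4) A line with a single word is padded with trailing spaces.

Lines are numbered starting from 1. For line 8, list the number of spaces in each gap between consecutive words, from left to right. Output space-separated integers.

Answer: 6

Derivation:
Line 1: ['banana', 'dolphin'] (min_width=14, slack=0)
Line 2: ['sand', 'computer'] (min_width=13, slack=1)
Line 3: ['desert', 'angry'] (min_width=12, slack=2)
Line 4: ['draw', 'number'] (min_width=11, slack=3)
Line 5: ['wind', 'vector'] (min_width=11, slack=3)
Line 6: ['lightbulb'] (min_width=9, slack=5)
Line 7: ['metal', 'spoon'] (min_width=11, slack=3)
Line 8: ['water', 'six'] (min_width=9, slack=5)
Line 9: ['emerald'] (min_width=7, slack=7)
Line 10: ['calendar'] (min_width=8, slack=6)
Line 11: ['cherry', 'line'] (min_width=11, slack=3)
Line 12: ['dog', 'we', 'one'] (min_width=10, slack=4)
Line 13: ['corn', 'you'] (min_width=8, slack=6)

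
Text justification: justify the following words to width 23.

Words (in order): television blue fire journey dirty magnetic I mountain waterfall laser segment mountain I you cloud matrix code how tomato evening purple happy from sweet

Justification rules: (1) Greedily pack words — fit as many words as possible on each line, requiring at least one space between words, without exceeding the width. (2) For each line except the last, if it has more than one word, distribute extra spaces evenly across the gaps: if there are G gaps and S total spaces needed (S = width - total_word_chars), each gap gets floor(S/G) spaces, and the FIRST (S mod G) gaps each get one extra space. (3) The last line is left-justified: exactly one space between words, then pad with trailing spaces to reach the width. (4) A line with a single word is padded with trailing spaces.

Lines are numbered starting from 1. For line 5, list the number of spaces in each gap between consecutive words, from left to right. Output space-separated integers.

Answer: 1 1 1 1

Derivation:
Line 1: ['television', 'blue', 'fire'] (min_width=20, slack=3)
Line 2: ['journey', 'dirty', 'magnetic'] (min_width=22, slack=1)
Line 3: ['I', 'mountain', 'waterfall'] (min_width=20, slack=3)
Line 4: ['laser', 'segment', 'mountain'] (min_width=22, slack=1)
Line 5: ['I', 'you', 'cloud', 'matrix', 'code'] (min_width=23, slack=0)
Line 6: ['how', 'tomato', 'evening'] (min_width=18, slack=5)
Line 7: ['purple', 'happy', 'from', 'sweet'] (min_width=23, slack=0)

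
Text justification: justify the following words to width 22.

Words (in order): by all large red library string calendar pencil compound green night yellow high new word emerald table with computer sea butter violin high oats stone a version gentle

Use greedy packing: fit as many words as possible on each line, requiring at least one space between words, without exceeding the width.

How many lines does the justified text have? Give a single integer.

Line 1: ['by', 'all', 'large', 'red'] (min_width=16, slack=6)
Line 2: ['library', 'string'] (min_width=14, slack=8)
Line 3: ['calendar', 'pencil'] (min_width=15, slack=7)
Line 4: ['compound', 'green', 'night'] (min_width=20, slack=2)
Line 5: ['yellow', 'high', 'new', 'word'] (min_width=20, slack=2)
Line 6: ['emerald', 'table', 'with'] (min_width=18, slack=4)
Line 7: ['computer', 'sea', 'butter'] (min_width=19, slack=3)
Line 8: ['violin', 'high', 'oats', 'stone'] (min_width=22, slack=0)
Line 9: ['a', 'version', 'gentle'] (min_width=16, slack=6)
Total lines: 9

Answer: 9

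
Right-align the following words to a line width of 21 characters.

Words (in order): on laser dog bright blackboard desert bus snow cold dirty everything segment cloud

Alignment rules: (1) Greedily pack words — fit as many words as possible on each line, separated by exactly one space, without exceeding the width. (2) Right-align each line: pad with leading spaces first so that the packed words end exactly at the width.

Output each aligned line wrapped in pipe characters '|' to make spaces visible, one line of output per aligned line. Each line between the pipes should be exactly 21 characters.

Answer: |  on laser dog bright|
|blackboard desert bus|
|      snow cold dirty|
|   everything segment|
|                cloud|

Derivation:
Line 1: ['on', 'laser', 'dog', 'bright'] (min_width=19, slack=2)
Line 2: ['blackboard', 'desert', 'bus'] (min_width=21, slack=0)
Line 3: ['snow', 'cold', 'dirty'] (min_width=15, slack=6)
Line 4: ['everything', 'segment'] (min_width=18, slack=3)
Line 5: ['cloud'] (min_width=5, slack=16)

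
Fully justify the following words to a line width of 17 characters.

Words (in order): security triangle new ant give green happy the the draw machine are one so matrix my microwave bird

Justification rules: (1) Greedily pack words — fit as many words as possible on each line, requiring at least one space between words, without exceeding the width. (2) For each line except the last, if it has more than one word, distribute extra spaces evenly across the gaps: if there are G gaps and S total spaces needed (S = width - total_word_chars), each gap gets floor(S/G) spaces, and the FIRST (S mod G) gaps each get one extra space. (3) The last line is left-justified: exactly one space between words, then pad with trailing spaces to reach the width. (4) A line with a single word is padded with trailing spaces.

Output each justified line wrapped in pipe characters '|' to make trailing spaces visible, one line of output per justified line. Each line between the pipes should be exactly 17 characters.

Answer: |security triangle|
|new    ant   give|
|green  happy  the|
|the  draw machine|
|are one so matrix|
|my microwave bird|

Derivation:
Line 1: ['security', 'triangle'] (min_width=17, slack=0)
Line 2: ['new', 'ant', 'give'] (min_width=12, slack=5)
Line 3: ['green', 'happy', 'the'] (min_width=15, slack=2)
Line 4: ['the', 'draw', 'machine'] (min_width=16, slack=1)
Line 5: ['are', 'one', 'so', 'matrix'] (min_width=17, slack=0)
Line 6: ['my', 'microwave', 'bird'] (min_width=17, slack=0)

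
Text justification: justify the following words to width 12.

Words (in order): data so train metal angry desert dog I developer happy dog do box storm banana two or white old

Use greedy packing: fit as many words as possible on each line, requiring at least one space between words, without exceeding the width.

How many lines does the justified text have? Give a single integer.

Answer: 9

Derivation:
Line 1: ['data', 'so'] (min_width=7, slack=5)
Line 2: ['train', 'metal'] (min_width=11, slack=1)
Line 3: ['angry', 'desert'] (min_width=12, slack=0)
Line 4: ['dog', 'I'] (min_width=5, slack=7)
Line 5: ['developer'] (min_width=9, slack=3)
Line 6: ['happy', 'dog', 'do'] (min_width=12, slack=0)
Line 7: ['box', 'storm'] (min_width=9, slack=3)
Line 8: ['banana', 'two'] (min_width=10, slack=2)
Line 9: ['or', 'white', 'old'] (min_width=12, slack=0)
Total lines: 9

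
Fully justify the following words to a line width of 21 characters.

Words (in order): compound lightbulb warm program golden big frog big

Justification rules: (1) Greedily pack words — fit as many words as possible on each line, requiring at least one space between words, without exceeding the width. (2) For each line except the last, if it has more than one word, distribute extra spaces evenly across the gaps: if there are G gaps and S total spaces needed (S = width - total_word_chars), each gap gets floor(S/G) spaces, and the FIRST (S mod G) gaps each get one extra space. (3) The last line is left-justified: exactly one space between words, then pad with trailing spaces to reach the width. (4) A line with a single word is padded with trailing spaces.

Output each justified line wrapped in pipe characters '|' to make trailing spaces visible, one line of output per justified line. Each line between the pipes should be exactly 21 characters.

Line 1: ['compound', 'lightbulb'] (min_width=18, slack=3)
Line 2: ['warm', 'program', 'golden'] (min_width=19, slack=2)
Line 3: ['big', 'frog', 'big'] (min_width=12, slack=9)

Answer: |compound    lightbulb|
|warm  program  golden|
|big frog big         |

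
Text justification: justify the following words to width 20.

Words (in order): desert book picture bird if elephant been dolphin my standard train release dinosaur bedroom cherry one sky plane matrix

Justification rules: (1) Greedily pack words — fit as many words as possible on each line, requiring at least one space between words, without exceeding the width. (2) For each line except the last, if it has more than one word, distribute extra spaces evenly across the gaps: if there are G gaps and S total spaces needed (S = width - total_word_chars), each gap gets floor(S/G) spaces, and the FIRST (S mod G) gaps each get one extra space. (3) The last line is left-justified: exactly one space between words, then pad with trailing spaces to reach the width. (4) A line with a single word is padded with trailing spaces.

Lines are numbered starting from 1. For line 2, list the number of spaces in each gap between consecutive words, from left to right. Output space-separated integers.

Line 1: ['desert', 'book', 'picture'] (min_width=19, slack=1)
Line 2: ['bird', 'if', 'elephant'] (min_width=16, slack=4)
Line 3: ['been', 'dolphin', 'my'] (min_width=15, slack=5)
Line 4: ['standard', 'train'] (min_width=14, slack=6)
Line 5: ['release', 'dinosaur'] (min_width=16, slack=4)
Line 6: ['bedroom', 'cherry', 'one'] (min_width=18, slack=2)
Line 7: ['sky', 'plane', 'matrix'] (min_width=16, slack=4)

Answer: 3 3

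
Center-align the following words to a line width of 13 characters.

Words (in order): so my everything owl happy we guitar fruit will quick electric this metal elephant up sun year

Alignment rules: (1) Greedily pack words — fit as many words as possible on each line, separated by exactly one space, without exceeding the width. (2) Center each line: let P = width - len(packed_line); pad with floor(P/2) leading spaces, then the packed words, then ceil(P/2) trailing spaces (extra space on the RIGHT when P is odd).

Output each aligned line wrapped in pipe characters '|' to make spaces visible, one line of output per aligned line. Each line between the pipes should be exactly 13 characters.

Answer: |    so my    |
| everything  |
|owl happy we |
|guitar fruit |
| will quick  |
|electric this|
|    metal    |
| elephant up |
|  sun year   |

Derivation:
Line 1: ['so', 'my'] (min_width=5, slack=8)
Line 2: ['everything'] (min_width=10, slack=3)
Line 3: ['owl', 'happy', 'we'] (min_width=12, slack=1)
Line 4: ['guitar', 'fruit'] (min_width=12, slack=1)
Line 5: ['will', 'quick'] (min_width=10, slack=3)
Line 6: ['electric', 'this'] (min_width=13, slack=0)
Line 7: ['metal'] (min_width=5, slack=8)
Line 8: ['elephant', 'up'] (min_width=11, slack=2)
Line 9: ['sun', 'year'] (min_width=8, slack=5)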